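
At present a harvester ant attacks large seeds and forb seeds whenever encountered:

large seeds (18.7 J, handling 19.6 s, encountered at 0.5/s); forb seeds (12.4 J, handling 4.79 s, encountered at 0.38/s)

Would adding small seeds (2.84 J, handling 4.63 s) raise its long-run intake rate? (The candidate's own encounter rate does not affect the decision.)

No

Current rate: (0.5×18.7 + 0.38×12.4)/(1 + 0.5×19.6 + 0.38×4.79) = 1.114 J/s.
Profitability of small seeds: 2.84/4.63 = 0.6134 J/s.
0.6134 < 1.114, so adding small seeds would lower the average — exclude it.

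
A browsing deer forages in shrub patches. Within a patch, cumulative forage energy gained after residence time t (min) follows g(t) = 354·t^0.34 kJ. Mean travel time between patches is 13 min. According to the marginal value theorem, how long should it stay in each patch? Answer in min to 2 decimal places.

6.70 min

Optimal t* satisfies g'(t*) = g(t*)/(T + t*).
g'(t) = 0.34·354·t^-0.66. Setting 0.34·354·t^-0.66 = 354·t^0.34/(13+t) gives 0.34(13+t) = t, so 0.66·t = 0.34×13.
t* = 0.34×13/0.66 = 6.697 min.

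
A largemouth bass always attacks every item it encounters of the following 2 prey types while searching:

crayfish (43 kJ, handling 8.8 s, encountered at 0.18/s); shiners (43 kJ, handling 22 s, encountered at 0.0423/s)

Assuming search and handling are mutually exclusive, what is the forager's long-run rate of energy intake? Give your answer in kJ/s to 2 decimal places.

2.72 kJ/s

Energy encountered per unit search time: 0.18×43 + 0.0423×43 = 9.559 kJ/s.
Handling time per unit search time: 0.18×8.8 + 0.0423×22 = 2.515.
Rate = 9.559/(1 + 2.515) = 2.72 kJ/s.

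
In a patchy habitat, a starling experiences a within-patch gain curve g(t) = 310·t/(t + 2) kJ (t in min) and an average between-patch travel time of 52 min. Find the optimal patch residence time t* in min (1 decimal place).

Optimal t* satisfies g'(t*) = g(t*)/(T + t*).
g'(t) = 310·2/(t + 2)². Setting 310·2/(t+2)² = 310t/[(t+2)(52+t)] gives 2(52+t) = t(t+2), so t² = 2×52 = 104.
t* = √104 = 10.2 min.

10.2 min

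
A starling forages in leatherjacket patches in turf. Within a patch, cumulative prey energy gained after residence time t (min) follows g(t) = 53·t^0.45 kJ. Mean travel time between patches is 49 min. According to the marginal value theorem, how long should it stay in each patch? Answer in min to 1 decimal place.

40.1 min

By the marginal value theorem, leave when the instantaneous gain rate g'(t) equals the habitat-wide average g(t)/(T + t).
g'(t) = 0.45·53·t^-0.55. Setting 0.45·53·t^-0.55 = 53·t^0.45/(49+t) gives 0.45(49+t) = t, so 0.55·t = 0.45×49.
t* = 0.45×49/0.55 = 40.09 min.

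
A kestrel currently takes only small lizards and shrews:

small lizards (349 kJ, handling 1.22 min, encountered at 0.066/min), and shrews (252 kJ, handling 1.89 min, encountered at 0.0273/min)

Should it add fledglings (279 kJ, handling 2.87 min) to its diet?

Yes

Intake rate on the current diet: R = (0.066×349 + 0.0273×252) / (1 + 0.066×1.22 + 0.0273×1.89) = 29.91/1.132 = 26.42 kJ/min.
fledglings: E/h = 279/2.87 = 97.21 kJ/min.
Since 97.21 > R, including fledglings increases the long-run rate.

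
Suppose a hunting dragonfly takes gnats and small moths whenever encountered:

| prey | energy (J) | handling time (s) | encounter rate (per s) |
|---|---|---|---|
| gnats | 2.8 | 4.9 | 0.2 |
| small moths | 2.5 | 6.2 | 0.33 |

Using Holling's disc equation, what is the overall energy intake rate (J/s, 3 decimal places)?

Energy encountered per unit search time: 0.2×2.8 + 0.33×2.5 = 1.385 J/s.
Handling time per unit search time: 0.2×4.9 + 0.33×6.2 = 3.026.
Rate = 1.385/(1 + 3.026) = 0.344 J/s.

0.344 J/s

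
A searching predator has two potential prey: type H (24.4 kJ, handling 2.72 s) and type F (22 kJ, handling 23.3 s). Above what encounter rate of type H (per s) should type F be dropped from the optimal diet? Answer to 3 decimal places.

0.043 per s

Drop type F once their profitability E₂/h₂ falls below the rate achievable on type H alone: E₂/h₂ = λE₁/(1 + λh₁).
Solve for λ: λE₁h₂ = E₂(1 + λh₁) → λ(E₁h₂ − E₂h₁) = E₂ → λ = E₂/(E₁h₂ − E₂h₁).
λ = 22/(24.4×23.3 − 22×2.72) = 22/508.7 = 0.04325 per s.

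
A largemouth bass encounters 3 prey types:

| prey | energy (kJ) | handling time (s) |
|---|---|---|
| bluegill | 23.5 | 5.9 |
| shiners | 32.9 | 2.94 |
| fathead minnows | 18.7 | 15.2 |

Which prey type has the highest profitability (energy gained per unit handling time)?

In descending order of E/h:
shiners: 32.9/2.94 = 11.2 kJ/s
bluegill: 23.5/5.9 = 3.98 kJ/s
fathead minnows: 18.7/15.2 = 1.23 kJ/s

shiners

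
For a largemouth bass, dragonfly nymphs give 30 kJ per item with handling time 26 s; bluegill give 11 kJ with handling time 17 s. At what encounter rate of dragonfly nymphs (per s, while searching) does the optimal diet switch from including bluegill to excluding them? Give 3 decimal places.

0.049 per s

Drop bluegill once their profitability E₂/h₂ falls below the rate achievable on dragonfly nymphs alone: E₂/h₂ = λE₁/(1 + λh₁).
Solve for λ: λE₁h₂ = E₂(1 + λh₁) → λ(E₁h₂ − E₂h₁) = E₂ → λ = E₂/(E₁h₂ − E₂h₁).
λ = 11/(30×17 − 11×26) = 11/224 = 0.04911 per s.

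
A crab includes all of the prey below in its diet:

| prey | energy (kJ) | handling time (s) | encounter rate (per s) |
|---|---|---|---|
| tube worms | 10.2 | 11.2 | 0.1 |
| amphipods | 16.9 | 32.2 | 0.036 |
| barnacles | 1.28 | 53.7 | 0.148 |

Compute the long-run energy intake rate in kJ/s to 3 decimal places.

R = Σλ_iE_i / (1 + Σλ_ih_i)
Numerator: 0.1×10.2 + 0.036×16.9 + 0.148×1.28 = 1.818
Denominator: 1 + 0.1×11.2 + 0.036×32.2 + 0.148×53.7 = 11.23
R = 1.818/11.23 = 0.1619 kJ/s

0.162 kJ/s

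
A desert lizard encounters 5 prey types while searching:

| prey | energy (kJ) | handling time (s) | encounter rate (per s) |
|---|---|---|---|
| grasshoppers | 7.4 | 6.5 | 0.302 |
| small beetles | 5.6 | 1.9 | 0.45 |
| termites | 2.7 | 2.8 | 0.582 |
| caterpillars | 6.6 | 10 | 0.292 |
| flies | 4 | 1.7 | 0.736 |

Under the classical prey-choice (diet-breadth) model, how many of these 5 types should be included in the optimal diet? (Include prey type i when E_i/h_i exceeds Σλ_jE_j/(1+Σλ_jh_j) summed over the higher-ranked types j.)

Profitabilities (E/h, kJ/s): small beetles 2.95, flies 2.35, grasshoppers 1.14, termites 0.964, caterpillars 0.66. Add prey in this order while the next type's profitability exceeds the intake rate on those already taken.
Rate on top 1: 1.358. flies: 2.35 > 1.358 → include.
Rate on top 2: 1.759. grasshoppers: 1.14 < 1.759 → exclude; stop.
Optimal diet: small beetles, flies — 2 of 5 types.

2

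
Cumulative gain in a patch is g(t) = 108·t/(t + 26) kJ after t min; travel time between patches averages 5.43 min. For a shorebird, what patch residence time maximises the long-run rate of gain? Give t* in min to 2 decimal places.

11.88 min

Optimal t* satisfies g'(t*) = g(t*)/(T + t*).
g'(t) = 108·26/(t + 26)². Setting 108·26/(t+26)² = 108t/[(t+26)(5.43+t)] gives 26(5.43+t) = t(t+26), so t² = 26×5.43 = 141.2.
t* = √141.2 = 11.88 min.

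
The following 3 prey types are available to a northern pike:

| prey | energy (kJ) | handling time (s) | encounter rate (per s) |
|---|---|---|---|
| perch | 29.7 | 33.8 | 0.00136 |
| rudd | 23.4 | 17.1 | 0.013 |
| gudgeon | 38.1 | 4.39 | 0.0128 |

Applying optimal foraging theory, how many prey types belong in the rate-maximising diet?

3

Rank by E/h (kJ/s): gudgeon 8.68, rudd 1.37, perch 0.879. Include each in turn until the next type's E/h falls below the running intake rate.
Rate on top 1: 0.4617. rudd: 1.37 > 0.4617 → include.
Rate on top 2: 0.6194. perch: 0.879 > 0.6194 → include.
Optimal diet: gudgeon, rudd, perch — 3 of 3 types.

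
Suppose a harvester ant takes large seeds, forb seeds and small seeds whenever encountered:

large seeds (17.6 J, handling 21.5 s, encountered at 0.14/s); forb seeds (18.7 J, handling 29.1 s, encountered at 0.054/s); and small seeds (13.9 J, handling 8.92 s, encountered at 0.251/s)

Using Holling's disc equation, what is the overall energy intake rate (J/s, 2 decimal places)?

0.89 J/s

R = (0.14×17.6 + 0.054×18.7 + 0.251×13.9) / (1 + 0.14×21.5 + 0.054×29.1 + 0.251×8.92) = 6.963/7.82 = 0.8903 J/s.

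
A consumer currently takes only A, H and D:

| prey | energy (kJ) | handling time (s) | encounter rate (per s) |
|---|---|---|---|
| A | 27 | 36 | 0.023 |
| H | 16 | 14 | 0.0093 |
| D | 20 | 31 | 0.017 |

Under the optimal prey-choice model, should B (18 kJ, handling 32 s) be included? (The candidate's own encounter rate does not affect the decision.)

Yes

Current rate: (0.023×27 + 0.0093×16 + 0.017×20)/(1 + 0.023×36 + 0.0093×14 + 0.017×31) = 0.4466 kJ/s.
Profitability of B: 18/32 = 0.5625 kJ/s.
0.5625 > 0.4466, so adding B raises the average — include it.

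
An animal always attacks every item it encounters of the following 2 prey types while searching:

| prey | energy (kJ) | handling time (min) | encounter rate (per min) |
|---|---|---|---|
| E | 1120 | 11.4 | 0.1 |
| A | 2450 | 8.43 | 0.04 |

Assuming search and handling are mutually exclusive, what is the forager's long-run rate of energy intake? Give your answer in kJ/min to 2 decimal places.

Energy encountered per unit search time: 0.1×1120 + 0.04×2450 = 210 kJ/min.
Handling time per unit search time: 0.1×11.4 + 0.04×8.43 = 1.477.
Rate = 210/(1 + 1.477) = 84.77 kJ/min.

84.77 kJ/min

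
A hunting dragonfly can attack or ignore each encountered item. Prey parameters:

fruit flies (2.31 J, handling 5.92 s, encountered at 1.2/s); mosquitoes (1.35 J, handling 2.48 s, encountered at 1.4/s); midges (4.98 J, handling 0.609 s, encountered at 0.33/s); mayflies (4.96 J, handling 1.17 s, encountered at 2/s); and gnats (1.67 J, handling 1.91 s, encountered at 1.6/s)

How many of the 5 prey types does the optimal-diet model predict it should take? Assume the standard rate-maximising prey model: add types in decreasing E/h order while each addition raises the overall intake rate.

Rank by E/h (J/s): midges 8.18, mayflies 4.24, gnats 0.874, mosquitoes 0.544, fruit flies 0.39. Include each in turn until the next type's E/h falls below the running intake rate.
Rate on top 1: 1.368. mayflies: 4.24 > 1.368 → include.
Rate on top 2: 3.266. gnats: 0.874 < 3.266 → exclude; stop.
Optimal diet: midges, mayflies — 2 of 5 types.

2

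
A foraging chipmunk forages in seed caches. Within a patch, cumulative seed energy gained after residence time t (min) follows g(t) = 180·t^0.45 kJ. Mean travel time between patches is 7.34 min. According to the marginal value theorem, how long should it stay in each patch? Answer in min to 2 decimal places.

Optimal t* satisfies g'(t*) = g(t*)/(T + t*).
g'(t) = 0.45·180·t^-0.55. Setting 0.45·180·t^-0.55 = 180·t^0.45/(7.34+t) gives 0.45(7.34+t) = t, so 0.55·t = 0.45×7.34.
t* = 0.45×7.34/0.55 = 6.005 min.

6.01 min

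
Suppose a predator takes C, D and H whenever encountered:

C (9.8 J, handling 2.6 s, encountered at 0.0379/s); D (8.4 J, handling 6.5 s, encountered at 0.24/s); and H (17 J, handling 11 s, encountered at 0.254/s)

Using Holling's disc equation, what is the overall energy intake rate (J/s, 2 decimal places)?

1.23 J/s

Energy encountered per unit search time: 0.0379×9.8 + 0.24×8.4 + 0.254×17 = 6.705 J/s.
Handling time per unit search time: 0.0379×2.6 + 0.24×6.5 + 0.254×11 = 4.453.
Rate = 6.705/(1 + 4.453) = 1.23 J/s.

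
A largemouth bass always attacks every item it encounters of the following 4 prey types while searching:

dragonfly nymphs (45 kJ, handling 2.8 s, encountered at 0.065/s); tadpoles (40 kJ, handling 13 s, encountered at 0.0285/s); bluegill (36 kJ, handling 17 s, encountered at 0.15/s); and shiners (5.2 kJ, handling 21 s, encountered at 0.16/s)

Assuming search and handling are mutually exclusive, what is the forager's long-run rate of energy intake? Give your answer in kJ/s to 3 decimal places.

R = Σλ_iE_i / (1 + Σλ_ih_i)
Numerator: 0.065×45 + 0.0285×40 + 0.15×36 + 0.16×5.2 = 10.3
Denominator: 1 + 0.065×2.8 + 0.0285×13 + 0.15×17 + 0.16×21 = 7.462
R = 10.3/7.462 = 1.38 kJ/s

1.380 kJ/s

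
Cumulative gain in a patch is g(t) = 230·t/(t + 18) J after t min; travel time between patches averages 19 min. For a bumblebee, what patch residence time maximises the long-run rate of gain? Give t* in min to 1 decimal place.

18.5 min

Maximise g(t)/(T+t): set derivative to zero → g'(t)(T+t) = g(t).
g'(t) = 230·18/(t + 18)². Setting 230·18/(t+18)² = 230t/[(t+18)(19+t)] gives 18(19+t) = t(t+18), so t² = 18×19 = 342.
t* = √342 = 18.49 min.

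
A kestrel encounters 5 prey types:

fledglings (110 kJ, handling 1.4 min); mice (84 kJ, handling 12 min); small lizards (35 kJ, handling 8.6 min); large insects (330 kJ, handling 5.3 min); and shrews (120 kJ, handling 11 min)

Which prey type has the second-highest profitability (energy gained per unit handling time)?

In descending order of E/h:
fledglings: 110/1.4 = 78.6 kJ/min
large insects: 330/5.3 = 62.3 kJ/min
shrews: 120/11 = 10.9 kJ/min
mice: 84/12 = 7 kJ/min
small lizards: 35/8.6 = 4.07 kJ/min

large insects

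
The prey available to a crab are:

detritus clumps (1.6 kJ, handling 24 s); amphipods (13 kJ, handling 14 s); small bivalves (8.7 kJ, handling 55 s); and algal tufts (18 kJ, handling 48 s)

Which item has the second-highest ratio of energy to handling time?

algal tufts

In descending order of E/h:
amphipods: 13/14 = 0.929 kJ/s
algal tufts: 18/48 = 0.375 kJ/s
small bivalves: 8.7/55 = 0.158 kJ/s
detritus clumps: 1.6/24 = 0.0667 kJ/s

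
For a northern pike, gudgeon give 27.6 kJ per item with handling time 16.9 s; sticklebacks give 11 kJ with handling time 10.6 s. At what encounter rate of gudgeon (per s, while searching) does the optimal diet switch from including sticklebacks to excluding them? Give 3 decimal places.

0.103 per s

At the threshold, the rate on gudgeon alone equals the profitability of sticklebacks: λ·27.6/(1 + λ·16.9) = 11/10.6 = 1.038.
Rearranging, λ(27.6 − 1.038×16.9) = 1.038, so λ = 1.038/10.06 = 0.1031 per s.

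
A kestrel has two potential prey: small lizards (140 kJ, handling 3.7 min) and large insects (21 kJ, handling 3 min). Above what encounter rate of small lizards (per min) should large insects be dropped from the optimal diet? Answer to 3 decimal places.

0.061 per min

Drop large insects once their profitability E₂/h₂ falls below the rate achievable on small lizards alone: E₂/h₂ = λE₁/(1 + λh₁).
Solve for λ: λE₁h₂ = E₂(1 + λh₁) → λ(E₁h₂ − E₂h₁) = E₂ → λ = E₂/(E₁h₂ − E₂h₁).
λ = 21/(140×3 − 21×3.7) = 21/342.3 = 0.06135 per min.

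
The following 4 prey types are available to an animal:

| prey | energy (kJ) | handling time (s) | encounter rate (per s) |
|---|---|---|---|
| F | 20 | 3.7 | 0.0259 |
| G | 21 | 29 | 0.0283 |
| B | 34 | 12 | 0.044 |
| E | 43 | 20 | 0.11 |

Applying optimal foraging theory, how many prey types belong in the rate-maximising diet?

Profitabilities (E/h, kJ/s): F 5.41, B 2.83, E 2.15, G 0.724. Add prey in this order while the next type's profitability exceeds the intake rate on those already taken.
Rate on top 1: 0.4727. B: 2.83 > 0.4727 → include.
Rate on top 2: 1.24. E: 2.15 > 1.24 → include.
Rate on top 3: 1.764. G: 0.724 < 1.764 → exclude; stop.
Optimal diet: F, B, E — 3 of 4 types.

3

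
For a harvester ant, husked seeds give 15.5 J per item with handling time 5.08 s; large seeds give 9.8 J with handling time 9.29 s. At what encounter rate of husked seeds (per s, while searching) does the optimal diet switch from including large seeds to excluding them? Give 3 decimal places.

The zero-one rule: include large seeds iff E₂/h₂ > λE₁/(1+λh₁). Equality gives the switch point.
λE₁h₂ = E₂ + λE₂h₁ ⇒ λ = E₂/(E₁h₂ − E₂h₁) = 9.8/(144 − 49.78) = 0.104 per s.

0.104 per s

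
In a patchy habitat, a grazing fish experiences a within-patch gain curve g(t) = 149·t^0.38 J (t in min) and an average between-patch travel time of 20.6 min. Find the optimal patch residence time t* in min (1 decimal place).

12.6 min

By the marginal value theorem, leave when the instantaneous gain rate g'(t) equals the habitat-wide average g(t)/(T + t).
g'(t) = 0.38·149·t^-0.62. Setting 0.38·149·t^-0.62 = 149·t^0.38/(20.6+t) gives 0.38(20.6+t) = t, so 0.62·t = 0.38×20.6.
t* = 0.38×20.6/0.62 = 12.63 min.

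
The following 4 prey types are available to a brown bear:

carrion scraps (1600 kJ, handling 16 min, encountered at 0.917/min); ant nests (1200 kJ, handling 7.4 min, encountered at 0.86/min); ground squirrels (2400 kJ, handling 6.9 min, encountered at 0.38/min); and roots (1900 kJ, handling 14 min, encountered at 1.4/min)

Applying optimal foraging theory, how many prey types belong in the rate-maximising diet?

Rank by E/h (kJ/min): ground squirrels 348, ant nests 162, roots 136, carrion scraps 100. Include each in turn until the next type's E/h falls below the running intake rate.
Rate on top 1: 251.8. ant nests: 162 < 251.8 → exclude; stop.
Optimal diet: ground squirrels — 1 of 4 types.

1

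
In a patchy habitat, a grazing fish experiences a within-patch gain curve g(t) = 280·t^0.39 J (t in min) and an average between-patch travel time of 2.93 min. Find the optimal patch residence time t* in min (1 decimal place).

Maximise g(t)/(T+t): set derivative to zero → g'(t)(T+t) = g(t).
g'(t) = 0.39·280·t^-0.61. Setting 0.39·280·t^-0.61 = 280·t^0.39/(2.93+t) gives 0.39(2.93+t) = t, so 0.61·t = 0.39×2.93.
t* = 0.39×2.93/0.61 = 1.873 min.

1.9 min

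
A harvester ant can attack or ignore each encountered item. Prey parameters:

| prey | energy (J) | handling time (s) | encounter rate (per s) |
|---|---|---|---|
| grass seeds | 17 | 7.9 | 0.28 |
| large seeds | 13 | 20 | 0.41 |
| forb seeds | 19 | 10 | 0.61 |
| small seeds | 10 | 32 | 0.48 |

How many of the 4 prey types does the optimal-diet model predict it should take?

2

Rank by E/h (J/s): grass seeds 2.15, forb seeds 1.9, large seeds 0.65, small seeds 0.312. Include each in turn until the next type's E/h falls below the running intake rate.
Rate on top 1: 1.482. forb seeds: 1.9 > 1.482 → include.
Rate on top 2: 1.756. large seeds: 0.65 < 1.756 → exclude; stop.
Optimal diet: grass seeds, forb seeds — 2 of 4 types.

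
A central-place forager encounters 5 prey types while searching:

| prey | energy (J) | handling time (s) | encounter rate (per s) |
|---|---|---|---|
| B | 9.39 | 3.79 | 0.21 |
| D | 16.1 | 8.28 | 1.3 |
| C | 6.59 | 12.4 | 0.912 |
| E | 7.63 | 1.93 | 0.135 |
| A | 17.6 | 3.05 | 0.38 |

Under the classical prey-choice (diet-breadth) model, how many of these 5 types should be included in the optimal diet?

2

E/h in descending order: A 5.77, E 3.95, B 2.48, D 1.94, C 0.531 J/s. The optimal diet is the largest prefix of this list for which every included type satisfies E_i/h_i > R on the types above it.
Rate on top 1: 3.098. E: 3.95 > 3.098 → include.
Rate on top 2: 3.19. B: 2.48 < 3.19 → exclude; stop.
Optimal diet: A, E — 2 of 5 types.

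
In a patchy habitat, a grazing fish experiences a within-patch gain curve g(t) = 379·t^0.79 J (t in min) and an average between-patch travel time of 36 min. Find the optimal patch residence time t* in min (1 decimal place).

Maximise g(t)/(T+t): set derivative to zero → g'(t)(T+t) = g(t).
g'(t) = 0.79·379·t^-0.21. Setting 0.79·379·t^-0.21 = 379·t^0.79/(36+t) gives 0.79(36+t) = t, so 0.21·t = 0.79×36.
t* = 0.79×36/0.21 = 135.4 min.

135.4 min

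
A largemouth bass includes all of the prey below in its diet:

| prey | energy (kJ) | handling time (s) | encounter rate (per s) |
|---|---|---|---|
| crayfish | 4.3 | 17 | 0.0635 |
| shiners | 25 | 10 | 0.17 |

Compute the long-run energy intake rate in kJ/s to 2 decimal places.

1.20 kJ/s

R = Σλ_iE_i / (1 + Σλ_ih_i)
Numerator: 0.0635×4.3 + 0.17×25 = 4.523
Denominator: 1 + 0.0635×17 + 0.17×10 = 3.78
R = 4.523/3.78 = 1.197 kJ/s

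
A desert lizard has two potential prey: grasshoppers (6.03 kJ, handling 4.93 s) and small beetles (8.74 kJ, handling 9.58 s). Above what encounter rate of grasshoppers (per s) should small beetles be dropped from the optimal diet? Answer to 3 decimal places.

The zero-one rule: include small beetles iff E₂/h₂ > λE₁/(1+λh₁). Equality gives the switch point.
λE₁h₂ = E₂ + λE₂h₁ ⇒ λ = E₂/(E₁h₂ − E₂h₁) = 8.74/(57.77 − 43.09) = 0.5954 per s.

0.595 per s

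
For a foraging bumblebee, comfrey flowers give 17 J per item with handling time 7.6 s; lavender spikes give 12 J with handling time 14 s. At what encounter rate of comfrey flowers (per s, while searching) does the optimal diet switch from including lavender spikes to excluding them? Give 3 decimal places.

0.082 per s

The zero-one rule: include lavender spikes iff E₂/h₂ > λE₁/(1+λh₁). Equality gives the switch point.
λE₁h₂ = E₂ + λE₂h₁ ⇒ λ = E₂/(E₁h₂ − E₂h₁) = 12/(238 − 91.2) = 0.08174 per s.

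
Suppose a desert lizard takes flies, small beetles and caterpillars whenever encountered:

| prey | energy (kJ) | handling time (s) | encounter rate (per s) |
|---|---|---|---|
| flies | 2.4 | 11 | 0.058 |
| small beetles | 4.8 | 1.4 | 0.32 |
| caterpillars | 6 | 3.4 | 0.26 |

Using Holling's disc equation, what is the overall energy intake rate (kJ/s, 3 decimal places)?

1.089 kJ/s

R = (0.058×2.4 + 0.32×4.8 + 0.26×6) / (1 + 0.058×11 + 0.32×1.4 + 0.26×3.4) = 3.235/2.97 = 1.089 kJ/s.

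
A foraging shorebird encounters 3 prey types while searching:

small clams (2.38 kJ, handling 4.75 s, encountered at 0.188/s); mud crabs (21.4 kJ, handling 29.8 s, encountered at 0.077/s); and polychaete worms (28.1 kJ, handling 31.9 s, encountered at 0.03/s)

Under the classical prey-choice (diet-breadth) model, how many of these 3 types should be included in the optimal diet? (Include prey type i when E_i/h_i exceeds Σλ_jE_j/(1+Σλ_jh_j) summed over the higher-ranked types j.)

2

Profitabilities (E/h, kJ/s): polychaete worms 0.881, mud crabs 0.718, small clams 0.501. Add prey in this order while the next type's profitability exceeds the intake rate on those already taken.
Rate on top 1: 0.4308. mud crabs: 0.718 > 0.4308 → include.
Rate on top 2: 0.5859. small clams: 0.501 < 0.5859 → exclude; stop.
Optimal diet: polychaete worms, mud crabs — 2 of 3 types.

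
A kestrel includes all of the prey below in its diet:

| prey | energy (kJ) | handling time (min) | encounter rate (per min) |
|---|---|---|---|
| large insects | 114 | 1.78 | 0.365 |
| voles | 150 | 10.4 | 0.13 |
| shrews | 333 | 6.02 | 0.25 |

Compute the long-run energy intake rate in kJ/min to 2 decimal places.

R = (0.365×114 + 0.13×150 + 0.25×333) / (1 + 0.365×1.78 + 0.13×10.4 + 0.25×6.02) = 144.4/4.507 = 32.03 kJ/min.

32.03 kJ/min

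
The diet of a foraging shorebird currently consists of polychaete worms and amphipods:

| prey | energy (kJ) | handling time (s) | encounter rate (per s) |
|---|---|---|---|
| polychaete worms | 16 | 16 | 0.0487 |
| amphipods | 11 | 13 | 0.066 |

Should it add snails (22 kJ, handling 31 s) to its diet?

Yes

Current rate: (0.0487×16 + 0.066×11)/(1 + 0.0487×16 + 0.066×13) = 0.5708 kJ/s.
Profitability of snails: 22/31 = 0.7097 kJ/s.
0.7097 > 0.5708, so adding snails raises the average — include it.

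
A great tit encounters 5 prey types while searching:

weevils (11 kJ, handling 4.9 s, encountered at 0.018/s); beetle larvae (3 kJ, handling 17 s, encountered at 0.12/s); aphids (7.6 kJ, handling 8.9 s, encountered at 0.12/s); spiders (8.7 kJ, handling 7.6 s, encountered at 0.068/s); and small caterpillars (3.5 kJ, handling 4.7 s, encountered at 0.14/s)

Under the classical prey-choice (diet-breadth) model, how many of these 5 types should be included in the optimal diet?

E/h in descending order: weevils 2.24, spiders 1.14, aphids 0.854, small caterpillars 0.745, beetle larvae 0.176 kJ/s. The optimal diet is the largest prefix of this list for which every included type satisfies E_i/h_i > R on the types above it.
Rate on top 1: 0.182. spiders: 1.14 > 0.182 → include.
Rate on top 2: 0.492. aphids: 0.854 > 0.492 → include.
Rate on top 3: 0.6366. small caterpillars: 0.745 > 0.6366 → include.
Rate on top 4: 0.6579. beetle larvae: 0.176 < 0.6579 → exclude; stop.
Optimal diet: weevils, spiders, aphids, small caterpillars — 4 of 5 types.

4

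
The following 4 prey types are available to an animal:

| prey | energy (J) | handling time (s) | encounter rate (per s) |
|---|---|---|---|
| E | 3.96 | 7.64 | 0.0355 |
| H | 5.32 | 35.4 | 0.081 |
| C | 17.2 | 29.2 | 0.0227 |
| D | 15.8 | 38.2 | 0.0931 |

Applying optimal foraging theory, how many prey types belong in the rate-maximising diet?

3

Rank by E/h (J/s): C 0.589, E 0.518, D 0.414, H 0.15. Include each in turn until the next type's E/h falls below the running intake rate.
Rate on top 1: 0.2348. E: 0.518 > 0.2348 → include.
Rate on top 2: 0.2746. D: 0.414 > 0.2746 → include.
Rate on top 3: 0.3646. H: 0.15 < 0.3646 → exclude; stop.
Optimal diet: C, E, D — 3 of 4 types.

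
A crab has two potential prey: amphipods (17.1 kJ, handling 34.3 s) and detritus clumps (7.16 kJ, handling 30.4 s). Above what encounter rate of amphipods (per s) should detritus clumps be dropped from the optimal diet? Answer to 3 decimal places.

0.026 per s

The zero-one rule: include detritus clumps iff E₂/h₂ > λE₁/(1+λh₁). Equality gives the switch point.
λE₁h₂ = E₂ + λE₂h₁ ⇒ λ = E₂/(E₁h₂ − E₂h₁) = 7.16/(519.8 − 245.6) = 0.02611 per s.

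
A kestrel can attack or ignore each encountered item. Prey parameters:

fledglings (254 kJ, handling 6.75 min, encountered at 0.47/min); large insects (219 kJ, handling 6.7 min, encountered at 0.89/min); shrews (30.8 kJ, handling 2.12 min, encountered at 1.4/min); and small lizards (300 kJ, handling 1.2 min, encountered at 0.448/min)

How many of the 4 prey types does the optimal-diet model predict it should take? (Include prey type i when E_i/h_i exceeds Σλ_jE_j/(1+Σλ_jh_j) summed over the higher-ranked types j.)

1

Rank by E/h (kJ/min): small lizards 250, fledglings 37.6, large insects 32.7, shrews 14.5. Include each in turn until the next type's E/h falls below the running intake rate.
Rate on top 1: 87.41. fledglings: 37.6 < 87.41 → exclude; stop.
Optimal diet: small lizards — 1 of 4 types.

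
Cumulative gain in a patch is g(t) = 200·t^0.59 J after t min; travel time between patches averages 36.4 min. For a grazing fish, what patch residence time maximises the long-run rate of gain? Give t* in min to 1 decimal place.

52.4 min

By the marginal value theorem, leave when the instantaneous gain rate g'(t) equals the habitat-wide average g(t)/(T + t).
g'(t) = 0.59·200·t^-0.41. Setting 0.59·200·t^-0.41 = 200·t^0.59/(36.4+t) gives 0.59(36.4+t) = t, so 0.41·t = 0.59×36.4.
t* = 0.59×36.4/0.41 = 52.38 min.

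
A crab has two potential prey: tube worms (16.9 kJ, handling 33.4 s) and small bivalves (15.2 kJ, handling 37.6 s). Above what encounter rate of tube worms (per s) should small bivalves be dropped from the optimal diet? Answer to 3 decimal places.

0.119 per s

At the threshold, the rate on tube worms alone equals the profitability of small bivalves: λ·16.9/(1 + λ·33.4) = 15.2/37.6 = 0.4043.
Rearranging, λ(16.9 − 0.4043×33.4) = 0.4043, so λ = 0.4043/3.398 = 0.119 per s.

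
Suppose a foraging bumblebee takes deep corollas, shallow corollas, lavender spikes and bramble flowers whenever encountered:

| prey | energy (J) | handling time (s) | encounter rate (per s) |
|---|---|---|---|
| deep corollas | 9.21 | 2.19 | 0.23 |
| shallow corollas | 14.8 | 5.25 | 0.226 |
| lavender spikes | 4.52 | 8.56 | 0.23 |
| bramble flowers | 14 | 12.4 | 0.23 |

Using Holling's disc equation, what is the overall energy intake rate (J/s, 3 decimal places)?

Energy encountered per unit search time: 0.23×9.21 + 0.226×14.8 + 0.23×4.52 + 0.23×14 = 9.723 J/s.
Handling time per unit search time: 0.23×2.19 + 0.226×5.25 + 0.23×8.56 + 0.23×12.4 = 6.511.
Rate = 9.723/(1 + 6.511) = 1.294 J/s.

1.294 J/s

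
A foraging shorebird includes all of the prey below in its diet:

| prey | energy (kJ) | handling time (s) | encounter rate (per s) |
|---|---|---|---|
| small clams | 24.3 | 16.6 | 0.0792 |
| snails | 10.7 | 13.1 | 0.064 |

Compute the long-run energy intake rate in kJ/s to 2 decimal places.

R = (0.0792×24.3 + 0.064×10.7) / (1 + 0.0792×16.6 + 0.064×13.1) = 2.609/3.153 = 0.8275 kJ/s.

0.83 kJ/s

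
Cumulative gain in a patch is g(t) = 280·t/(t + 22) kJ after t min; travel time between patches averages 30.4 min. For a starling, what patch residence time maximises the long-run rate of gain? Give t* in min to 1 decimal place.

25.9 min

Maximise g(t)/(T+t): set derivative to zero → g'(t)(T+t) = g(t).
g'(t) = 280·22/(t + 22)². Setting 280·22/(t+22)² = 280t/[(t+22)(30.4+t)] gives 22(30.4+t) = t(t+22), so t² = 22×30.4 = 668.8.
t* = √668.8 = 25.86 min.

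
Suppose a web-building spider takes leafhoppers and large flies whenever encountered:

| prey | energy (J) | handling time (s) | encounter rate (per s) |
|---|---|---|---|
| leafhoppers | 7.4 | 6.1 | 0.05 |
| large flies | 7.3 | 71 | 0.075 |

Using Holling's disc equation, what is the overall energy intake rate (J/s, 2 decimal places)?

R = Σλ_iE_i / (1 + Σλ_ih_i)
Numerator: 0.05×7.4 + 0.075×7.3 = 0.9175
Denominator: 1 + 0.05×6.1 + 0.075×71 = 6.63
R = 0.9175/6.63 = 0.1384 J/s

0.14 J/s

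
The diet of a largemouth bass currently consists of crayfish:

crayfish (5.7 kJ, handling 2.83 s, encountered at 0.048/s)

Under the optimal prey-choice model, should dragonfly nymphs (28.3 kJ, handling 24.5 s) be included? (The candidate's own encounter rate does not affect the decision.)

On crayfish alone, R = ΣλE/(1+Σλh) = 0.2736/1.136 = 0.2409 kJ/s.
Profitability of dragonfly nymphs: 28.3/24.5 = 1.155 kJ/s.
1.155 > 0.2409, so adding dragonfly nymphs raises the average — include it.

Yes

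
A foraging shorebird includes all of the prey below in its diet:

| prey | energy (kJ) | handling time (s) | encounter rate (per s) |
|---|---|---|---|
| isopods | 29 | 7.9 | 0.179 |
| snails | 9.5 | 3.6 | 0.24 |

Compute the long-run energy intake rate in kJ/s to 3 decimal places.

2.279 kJ/s

R = Σλ_iE_i / (1 + Σλ_ih_i)
Numerator: 0.179×29 + 0.24×9.5 = 7.471
Denominator: 1 + 0.179×7.9 + 0.24×3.6 = 3.278
R = 7.471/3.278 = 2.279 kJ/s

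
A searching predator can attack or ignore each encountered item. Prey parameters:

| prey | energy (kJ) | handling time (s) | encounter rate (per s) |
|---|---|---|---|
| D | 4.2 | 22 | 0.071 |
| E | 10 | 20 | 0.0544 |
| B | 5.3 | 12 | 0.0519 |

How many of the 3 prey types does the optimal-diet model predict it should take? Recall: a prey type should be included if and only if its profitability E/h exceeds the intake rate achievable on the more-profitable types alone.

Profitabilities (E/h, kJ/s): E 0.5, B 0.442, D 0.191. Add prey in this order while the next type's profitability exceeds the intake rate on those already taken.
Rate on top 1: 0.2605. B: 0.442 > 0.2605 → include.
Rate on top 2: 0.3022. D: 0.191 < 0.3022 → exclude; stop.
Optimal diet: E, B — 2 of 3 types.

2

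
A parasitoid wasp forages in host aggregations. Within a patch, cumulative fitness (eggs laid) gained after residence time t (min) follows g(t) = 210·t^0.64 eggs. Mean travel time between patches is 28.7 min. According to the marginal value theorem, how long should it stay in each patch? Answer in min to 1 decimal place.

Optimal t* satisfies g'(t*) = g(t*)/(T + t*).
g'(t) = 0.64·210·t^-0.36. Setting 0.64·210·t^-0.36 = 210·t^0.64/(28.7+t) gives 0.64(28.7+t) = t, so 0.36·t = 0.64×28.7.
t* = 0.64×28.7/0.36 = 51.02 min.

51.0 min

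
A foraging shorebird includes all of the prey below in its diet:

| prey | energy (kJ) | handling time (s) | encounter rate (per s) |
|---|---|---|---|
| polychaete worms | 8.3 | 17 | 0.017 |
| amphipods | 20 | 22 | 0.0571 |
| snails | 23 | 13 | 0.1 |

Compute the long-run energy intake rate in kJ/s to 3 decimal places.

0.932 kJ/s

R = Σλ_iE_i / (1 + Σλ_ih_i)
Numerator: 0.017×8.3 + 0.0571×20 + 0.1×23 = 3.583
Denominator: 1 + 0.017×17 + 0.0571×22 + 0.1×13 = 3.845
R = 3.583/3.845 = 0.9318 kJ/s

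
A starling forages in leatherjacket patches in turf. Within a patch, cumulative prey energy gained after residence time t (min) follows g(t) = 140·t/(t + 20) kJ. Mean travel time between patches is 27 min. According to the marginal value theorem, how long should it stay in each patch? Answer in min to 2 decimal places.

Optimal t* satisfies g'(t*) = g(t*)/(T + t*).
g'(t) = 140·20/(t + 20)². Setting 140·20/(t+20)² = 140t/[(t+20)(27+t)] gives 20(27+t) = t(t+20), so t² = 20×27 = 540.
t* = √540 = 23.24 min.

23.24 min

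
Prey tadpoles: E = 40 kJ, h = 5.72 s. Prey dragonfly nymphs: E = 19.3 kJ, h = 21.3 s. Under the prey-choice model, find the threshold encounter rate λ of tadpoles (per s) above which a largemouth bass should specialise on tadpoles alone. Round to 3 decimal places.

At the threshold, the rate on tadpoles alone equals the profitability of dragonfly nymphs: λ·40/(1 + λ·5.72) = 19.3/21.3 = 0.9061.
Rearranging, λ(40 − 0.9061×5.72) = 0.9061, so λ = 0.9061/34.82 = 0.02602 per s.

0.026 per s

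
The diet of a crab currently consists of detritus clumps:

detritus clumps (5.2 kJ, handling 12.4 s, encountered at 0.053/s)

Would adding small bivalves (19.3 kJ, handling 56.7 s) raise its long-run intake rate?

On detritus clumps alone, R = ΣλE/(1+Σλh) = 0.2756/1.657 = 0.1663 kJ/s.
small bivalves: E/h = 19.3/56.7 = 0.3404 kJ/s.
0.3404 > 0.1663, so adding small bivalves raises the average — include it.

Yes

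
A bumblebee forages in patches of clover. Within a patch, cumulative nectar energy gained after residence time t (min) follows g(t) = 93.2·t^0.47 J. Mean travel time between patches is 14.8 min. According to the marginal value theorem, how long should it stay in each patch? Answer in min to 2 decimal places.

13.12 min

By the marginal value theorem, leave when the instantaneous gain rate g'(t) equals the habitat-wide average g(t)/(T + t).
g'(t) = 0.47·93.2·t^-0.53. Setting 0.47·93.2·t^-0.53 = 93.2·t^0.47/(14.8+t) gives 0.47(14.8+t) = t, so 0.53·t = 0.47×14.8.
t* = 0.47×14.8/0.53 = 13.12 min.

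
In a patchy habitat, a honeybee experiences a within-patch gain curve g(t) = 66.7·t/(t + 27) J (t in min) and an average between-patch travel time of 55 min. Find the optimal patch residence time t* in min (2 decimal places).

By the marginal value theorem, leave when the instantaneous gain rate g'(t) equals the habitat-wide average g(t)/(T + t).
g'(t) = 66.7·27/(t + 27)². Setting 66.7·27/(t+27)² = 66.7t/[(t+27)(55+t)] gives 27(55+t) = t(t+27), so t² = 27×55 = 1485.
t* = √1485 = 38.54 min.

38.54 min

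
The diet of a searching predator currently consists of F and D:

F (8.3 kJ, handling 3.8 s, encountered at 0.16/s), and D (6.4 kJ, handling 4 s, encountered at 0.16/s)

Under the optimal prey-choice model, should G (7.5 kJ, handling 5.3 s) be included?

Yes

On F and D alone, R = ΣλE/(1+Σλh) = 2.352/2.248 = 1.046 kJ/s.
Profitability of G: 7.5/5.3 = 1.415 kJ/s.
1.415 > 1.046, so adding G raises the average — include it.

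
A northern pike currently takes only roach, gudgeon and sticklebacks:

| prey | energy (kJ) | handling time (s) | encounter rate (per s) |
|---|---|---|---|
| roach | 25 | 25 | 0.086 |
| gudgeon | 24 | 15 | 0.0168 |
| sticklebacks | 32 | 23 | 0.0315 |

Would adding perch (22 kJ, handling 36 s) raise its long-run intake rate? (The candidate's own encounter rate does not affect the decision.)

Intake rate on the current diet: R = (0.086×25 + 0.0168×24 + 0.0315×32) / (1 + 0.086×25 + 0.0168×15 + 0.0315×23) = 3.561/4.127 = 0.863 kJ/s.
perch: E/h = 22/36 = 0.6111 kJ/s.
Since 0.6111 < R, time spent handling perch is better spent searching.

No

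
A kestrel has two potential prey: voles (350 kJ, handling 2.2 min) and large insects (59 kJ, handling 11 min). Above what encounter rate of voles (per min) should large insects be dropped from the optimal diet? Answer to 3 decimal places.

0.016 per min

At the threshold, the rate on voles alone equals the profitability of large insects: λ·350/(1 + λ·2.2) = 59/11 = 5.364.
Rearranging, λ(350 − 5.364×2.2) = 5.364, so λ = 5.364/338.2 = 0.01586 per min.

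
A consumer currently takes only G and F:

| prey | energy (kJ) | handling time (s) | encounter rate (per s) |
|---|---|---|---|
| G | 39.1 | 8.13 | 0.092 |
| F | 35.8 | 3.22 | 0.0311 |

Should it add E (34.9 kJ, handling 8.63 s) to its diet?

Intake rate on the current diet: R = (0.092×39.1 + 0.0311×35.8) / (1 + 0.092×8.13 + 0.0311×3.22) = 4.711/1.848 = 2.549 kJ/s.
E: E/h = 34.9/8.63 = 4.044 kJ/s.
Since 4.044 > R, including E increases the long-run rate.

Yes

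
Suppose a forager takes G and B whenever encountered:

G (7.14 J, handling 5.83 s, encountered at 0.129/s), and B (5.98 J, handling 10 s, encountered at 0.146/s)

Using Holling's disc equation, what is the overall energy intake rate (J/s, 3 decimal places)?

R = Σλ_iE_i / (1 + Σλ_ih_i)
Numerator: 0.129×7.14 + 0.146×5.98 = 1.794
Denominator: 1 + 0.129×5.83 + 0.146×10 = 3.212
R = 1.794/3.212 = 0.5586 J/s

0.559 J/s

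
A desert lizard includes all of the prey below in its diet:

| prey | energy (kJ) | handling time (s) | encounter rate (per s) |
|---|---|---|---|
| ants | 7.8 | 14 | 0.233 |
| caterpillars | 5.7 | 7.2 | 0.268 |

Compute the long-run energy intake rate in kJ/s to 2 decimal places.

R = Σλ_iE_i / (1 + Σλ_ih_i)
Numerator: 0.233×7.8 + 0.268×5.7 = 3.345
Denominator: 1 + 0.233×14 + 0.268×7.2 = 6.192
R = 3.345/6.192 = 0.5402 kJ/s

0.54 kJ/s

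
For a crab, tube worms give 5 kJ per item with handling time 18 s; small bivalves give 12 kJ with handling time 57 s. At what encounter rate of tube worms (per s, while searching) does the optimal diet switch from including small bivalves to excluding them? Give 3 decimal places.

0.174 per s

Drop small bivalves once their profitability E₂/h₂ falls below the rate achievable on tube worms alone: E₂/h₂ = λE₁/(1 + λh₁).
Solve for λ: λE₁h₂ = E₂(1 + λh₁) → λ(E₁h₂ − E₂h₁) = E₂ → λ = E₂/(E₁h₂ − E₂h₁).
λ = 12/(5×57 − 12×18) = 12/69 = 0.1739 per s.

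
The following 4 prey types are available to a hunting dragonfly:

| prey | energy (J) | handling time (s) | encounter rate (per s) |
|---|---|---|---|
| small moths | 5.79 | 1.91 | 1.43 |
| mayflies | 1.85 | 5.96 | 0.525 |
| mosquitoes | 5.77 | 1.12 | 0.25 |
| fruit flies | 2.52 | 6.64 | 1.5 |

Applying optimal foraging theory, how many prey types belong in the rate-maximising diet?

2

Rank by E/h (J/s): mosquitoes 5.15, small moths 3.03, fruit flies 0.38, mayflies 0.31. Include each in turn until the next type's E/h falls below the running intake rate.
Rate on top 1: 1.127. small moths: 3.03 > 1.127 → include.
Rate on top 2: 2.424. fruit flies: 0.38 < 2.424 → exclude; stop.
Optimal diet: mosquitoes, small moths — 2 of 4 types.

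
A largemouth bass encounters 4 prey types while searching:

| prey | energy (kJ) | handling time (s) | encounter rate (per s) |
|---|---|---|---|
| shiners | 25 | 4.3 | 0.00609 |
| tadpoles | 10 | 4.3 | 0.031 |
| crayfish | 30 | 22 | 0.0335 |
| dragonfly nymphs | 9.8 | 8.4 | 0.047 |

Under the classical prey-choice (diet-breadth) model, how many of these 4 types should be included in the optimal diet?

Profitabilities (E/h, kJ/s): shiners 5.81, tadpoles 2.33, crayfish 1.36, dragonfly nymphs 1.17. Add prey in this order while the next type's profitability exceeds the intake rate on those already taken.
Rate on top 1: 0.1484. tadpoles: 2.33 > 0.1484 → include.
Rate on top 2: 0.3987. crayfish: 1.36 > 0.3987 → include.
Rate on top 3: 0.7737. dragonfly nymphs: 1.17 > 0.7737 → include.
Optimal diet: shiners, tadpoles, crayfish, dragonfly nymphs — 4 of 4 types.

4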